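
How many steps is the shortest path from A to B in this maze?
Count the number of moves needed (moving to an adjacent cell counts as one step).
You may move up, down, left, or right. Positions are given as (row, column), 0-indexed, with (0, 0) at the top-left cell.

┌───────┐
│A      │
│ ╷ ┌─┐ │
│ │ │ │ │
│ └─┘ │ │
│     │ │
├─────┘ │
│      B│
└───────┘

Using BFS to find shortest path:
Start: (0, 0), End: (3, 3)
Path found:
(0,0) → (0,1) → (0,2) → (0,3) → (1,3) → (2,3) → (3,3)
Number of steps: 6

Solution:

┌───────┐
│A → → ↓│
│ ╷ ┌─┐ │
│ │ │ │↓│
│ └─┘ │ │
│     │↓│
├─────┘ │
│      B│
└───────┘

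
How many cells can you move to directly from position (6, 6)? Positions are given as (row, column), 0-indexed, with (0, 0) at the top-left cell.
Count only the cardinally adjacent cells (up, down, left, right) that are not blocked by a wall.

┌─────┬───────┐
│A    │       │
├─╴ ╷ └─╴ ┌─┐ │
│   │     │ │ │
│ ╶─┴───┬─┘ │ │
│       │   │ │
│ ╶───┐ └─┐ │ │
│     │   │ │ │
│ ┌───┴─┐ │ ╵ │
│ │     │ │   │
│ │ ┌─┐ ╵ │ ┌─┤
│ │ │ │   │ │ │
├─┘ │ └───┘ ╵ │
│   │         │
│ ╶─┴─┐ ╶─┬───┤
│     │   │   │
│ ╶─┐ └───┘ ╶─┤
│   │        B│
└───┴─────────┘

Checking passable neighbors of (6, 6):
Neighbors: (5, 6), (6, 5)
Count: 2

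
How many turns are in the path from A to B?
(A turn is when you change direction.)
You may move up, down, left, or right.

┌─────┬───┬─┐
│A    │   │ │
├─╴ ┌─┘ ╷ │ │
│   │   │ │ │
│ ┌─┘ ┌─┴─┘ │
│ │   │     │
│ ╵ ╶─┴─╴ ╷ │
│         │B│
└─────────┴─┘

Directions: right, down, left, down, down, right, right, right, right, up, right, down
Number of turns: 7

Solution:

┌─────┬───┬─┐
│A ↓  │   │ │
├─╴ ┌─┘ ╷ │ │
│↓ ↲│   │ │ │
│ ┌─┘ ┌─┴─┘ │
│↓│   │  ↱ ↓│
│ ╵ ╶─┴─╴ ╷ │
│↳ → → → ↑│B│
└─────────┴─┘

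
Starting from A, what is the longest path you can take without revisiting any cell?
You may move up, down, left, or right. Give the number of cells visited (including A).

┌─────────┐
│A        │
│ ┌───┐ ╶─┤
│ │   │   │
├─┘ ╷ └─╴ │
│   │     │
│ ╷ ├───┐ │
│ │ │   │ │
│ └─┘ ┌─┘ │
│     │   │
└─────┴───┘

Finding longest simple path using DFS:
Start: (0, 0)
Longest path visits 19 cells
Path: A → right → right → right → down → right → down → left → left → up → left → down → left → down → down → right → right → up → right

Solution:

┌─────────┐
│A → → ↓  │
│ ┌───┐ ╶─┤
│ │↓ ↰│↳ ↓│
├─┘ ╷ └─╴ │
│↓ ↲│↑ ← ↲│
│ ╷ ├───┐ │
│↓│ │↱ B│ │
│ └─┘ ┌─┘ │
│↳ → ↑│   │
└─────┴───┘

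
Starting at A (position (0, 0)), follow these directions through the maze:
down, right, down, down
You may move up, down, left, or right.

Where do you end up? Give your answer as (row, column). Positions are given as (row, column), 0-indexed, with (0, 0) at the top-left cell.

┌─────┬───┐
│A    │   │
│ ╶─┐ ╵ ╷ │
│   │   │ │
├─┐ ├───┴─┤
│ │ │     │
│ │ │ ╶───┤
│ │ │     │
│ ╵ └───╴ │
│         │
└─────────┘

Following directions step by step:
Start: (0, 0)
  down: (0, 0) → (1, 0)
  right: (1, 0) → (1, 1)
  down: (1, 1) → (2, 1)
  down: (2, 1) → (3, 1)
Final position: (3, 1)

Path taken:

┌─────┬───┐
│A    │   │
│ ╶─┐ ╵ ╷ │
│↳ ↓│   │ │
├─┐ ├───┴─┤
│ │↓│     │
│ │ │ ╶───┤
│ │B│     │
│ ╵ └───╴ │
│         │
└─────────┘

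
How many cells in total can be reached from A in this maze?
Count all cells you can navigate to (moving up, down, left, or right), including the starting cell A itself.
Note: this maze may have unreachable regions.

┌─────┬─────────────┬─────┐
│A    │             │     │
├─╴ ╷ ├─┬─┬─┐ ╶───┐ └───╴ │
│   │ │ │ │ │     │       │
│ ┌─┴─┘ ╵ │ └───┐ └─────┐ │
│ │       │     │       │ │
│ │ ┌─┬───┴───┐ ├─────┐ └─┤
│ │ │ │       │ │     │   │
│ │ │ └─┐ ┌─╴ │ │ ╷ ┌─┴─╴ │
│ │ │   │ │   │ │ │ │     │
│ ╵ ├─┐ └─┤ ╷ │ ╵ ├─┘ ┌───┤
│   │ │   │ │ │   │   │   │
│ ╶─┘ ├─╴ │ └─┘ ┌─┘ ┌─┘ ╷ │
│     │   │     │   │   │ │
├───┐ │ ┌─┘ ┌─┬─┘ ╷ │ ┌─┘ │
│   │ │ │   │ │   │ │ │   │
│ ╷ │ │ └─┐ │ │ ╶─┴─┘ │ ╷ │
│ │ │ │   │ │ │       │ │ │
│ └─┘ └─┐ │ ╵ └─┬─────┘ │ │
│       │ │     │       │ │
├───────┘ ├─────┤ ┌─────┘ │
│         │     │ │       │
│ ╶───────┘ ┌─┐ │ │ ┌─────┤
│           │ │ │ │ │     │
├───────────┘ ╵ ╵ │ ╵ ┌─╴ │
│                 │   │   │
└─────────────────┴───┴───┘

Using BFS/flood-fill to find all reachable cells from A:
Maze size: 13 × 13 = 169 total cells
136 cell(s) are walled off and cannot be reached from A.
Reachable cells: 33

Reachable region (· marks reachable cells):

┌─────┬─────────────┬─────┐
│A · ·│             │     │
├─╴ ╷ ├─┬─┬─┐ ╶───┐ └───╴ │
│· ·│·│·│·│ │     │       │
│ ┌─┴─┘ ╵ │ └───┐ └─────┐ │
│·│· · · ·│     │       │ │
│ │ ┌─┬───┴───┐ ├─────┐ └─┤
│·│·│ │       │ │     │   │
│ │ │ └─┐ ┌─╴ │ │ ╷ ┌─┴─╴ │
│·│·│   │ │   │ │ │ │     │
│ ╵ ├─┐ └─┤ ╷ │ ╵ ├─┘ ┌───┤
│· ·│·│   │ │ │   │   │   │
│ ╶─┘ ├─╴ │ └─┘ ┌─┘ ┌─┘ ╷ │
│· · ·│   │     │   │   │ │
├───┐ │ ┌─┘ ┌─┬─┘ ╷ │ ┌─┘ │
│· ·│·│ │   │ │   │ │ │   │
│ ╷ │ │ └─┐ │ │ ╶─┴─┘ │ ╷ │
│·│·│·│   │ │ │       │ │ │
│ └─┘ └─┐ │ ╵ └─┬─────┘ │ │
│· · · ·│ │     │       │ │
├───────┘ ├─────┤ ┌─────┘ │
│         │     │ │       │
│ ╶───────┘ ┌─┐ │ │ ┌─────┤
│           │ │ │ │ │     │
├───────────┘ ╵ ╵ │ ╵ ┌─╴ │
│                 │   │   │
└─────────────────┴───┴───┘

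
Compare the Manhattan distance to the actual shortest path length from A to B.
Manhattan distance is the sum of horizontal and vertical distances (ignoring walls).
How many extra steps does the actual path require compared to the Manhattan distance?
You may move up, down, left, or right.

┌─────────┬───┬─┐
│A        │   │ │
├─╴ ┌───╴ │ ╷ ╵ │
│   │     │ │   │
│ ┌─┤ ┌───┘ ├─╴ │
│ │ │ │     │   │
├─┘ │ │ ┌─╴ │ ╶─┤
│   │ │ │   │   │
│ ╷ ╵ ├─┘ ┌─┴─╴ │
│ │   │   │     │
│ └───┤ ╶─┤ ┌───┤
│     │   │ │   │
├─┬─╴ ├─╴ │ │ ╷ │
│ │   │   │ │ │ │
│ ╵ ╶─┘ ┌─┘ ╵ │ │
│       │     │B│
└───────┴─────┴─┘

Manhattan distance: |7 - 0| + |7 - 0| = 14
Actual path length: 52
Extra steps: 52 - 14 = 38

Solution:

┌─────────┬───┬─┐
│A → → → ↓│↱ ↓│ │
├─╴ ┌───╴ │ ╷ ╵ │
│   │↓ ← ↲│↑│↳ ↓│
│ ┌─┤ ┌───┘ ├─╴ │
│ │ │↓│    ↑│↓ ↲│
├─┘ │ │ ┌─╴ │ ╶─┤
│↓ ↰│↓│ │↱ ↑│↳ ↓│
│ ╷ ╵ ├─┘ ┌─┴─╴ │
│↓│↑ ↲│↱ ↑│↓ ← ↲│
│ └───┤ ╶─┤ ┌───┤
│↳ → ↓│↑ ↰│↓│↱ ↓│
├─┬─╴ ├─╴ │ │ ╷ │
│ │↓ ↲│↱ ↑│↓│↑│↓│
│ ╵ ╶─┘ ┌─┘ ╵ │ │
│  ↳ → ↑│  ↳ ↑│B│
└───────┴─────┴─┘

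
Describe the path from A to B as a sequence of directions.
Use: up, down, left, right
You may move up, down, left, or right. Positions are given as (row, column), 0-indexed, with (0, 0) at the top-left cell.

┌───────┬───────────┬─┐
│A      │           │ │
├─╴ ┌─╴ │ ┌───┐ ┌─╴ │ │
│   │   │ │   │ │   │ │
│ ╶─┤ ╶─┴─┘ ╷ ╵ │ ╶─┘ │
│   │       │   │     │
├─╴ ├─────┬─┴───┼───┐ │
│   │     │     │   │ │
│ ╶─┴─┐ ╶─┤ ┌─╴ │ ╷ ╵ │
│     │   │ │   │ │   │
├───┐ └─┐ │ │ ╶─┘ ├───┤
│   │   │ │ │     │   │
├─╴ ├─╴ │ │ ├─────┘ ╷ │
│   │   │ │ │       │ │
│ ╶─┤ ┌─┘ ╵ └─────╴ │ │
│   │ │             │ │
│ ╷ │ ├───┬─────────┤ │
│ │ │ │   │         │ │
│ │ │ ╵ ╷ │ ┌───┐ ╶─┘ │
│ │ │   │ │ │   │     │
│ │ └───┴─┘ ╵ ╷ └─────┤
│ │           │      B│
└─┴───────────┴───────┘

Finding the path and converting it to directions:
Path through cells: (0,0) → (0,1) → (0,2) → (0,3) → (1,3) → (1,2) → (2,2) → (2,3) → (2,4) → (2,5) → (1,5) → (1,6) → (2,6) → (2,7) → (1,7) → (0,7) → (0,8) → (0,9) → (1,9) → (1,8) → (2,8) → (2,9) → (2,10) → (3,10) → (4,10) → (4,9) → (3,9) → (3,8) → (4,8) → (5,8) → (5,7) → (5,6) → (4,6) → (4,7) → (3,7) → (3,6) → (3,5) → (4,5) → (5,5) → (6,5) → (7,5) → (7,6) → (7,7) → (7,8) → (7,9) → (6,9) → (5,9) → (5,10) → (6,10) → (7,10) → (8,10) → (9,10) → (9,9) → (9,8) → (8,8) → (8,7) → (8,6) → (8,5) → (9,5) → (10,5) → (10,6) → (9,6) → (9,7) → (10,7) → (10,8) → (10,9) → (10,10)
Directions: right, right, right, down, left, down, right, right, right, up, right, down, right, up, up, right, right, down, left, down, right, right, down, down, left, up, left, down, down, left, left, up, right, up, left, left, down, down, down, down, right, right, right, right, up, up, right, down, down, down, down, left, left, up, left, left, left, down, down, right, up, right, down, right, right, right

Solution:

┌───────┬───────────┬─┐
│A → → ↓│      ↱ → ↓│ │
├─╴ ┌─╴ │ ┌───┐ ┌─╴ │ │
│   │↓ ↲│ │↱ ↓│↑│↓ ↲│ │
│ ╶─┤ ╶─┴─┘ ╷ ╵ │ ╶─┘ │
│   │↳ → → ↑│↳ ↑│↳ → ↓│
├─╴ ├─────┬─┴───┼───┐ │
│   │     │↓ ← ↰│↓ ↰│↓│
│ ╶─┴─┐ ╶─┤ ┌─╴ │ ╷ ╵ │
│     │   │↓│↱ ↑│↓│↑ ↲│
├───┐ └─┐ │ │ ╶─┘ ├───┤
│   │   │ │↓│↑ ← ↲│↱ ↓│
├─╴ ├─╴ │ │ ├─────┘ ╷ │
│   │   │ │↓│      ↑│↓│
│ ╶─┤ ┌─┘ ╵ └─────╴ │ │
│   │ │    ↳ → → → ↑│↓│
│ ╷ │ ├───┬─────────┤ │
│ │ │ │   │↓ ← ← ↰  │↓│
│ │ │ ╵ ╷ │ ┌───┐ ╶─┘ │
│ │ │   │ │↓│↱ ↓│↑ ← ↲│
│ │ └───┴─┘ ╵ ╷ └─────┤
│ │        ↳ ↑│↳ → → B│
└─┴───────────┴───────┘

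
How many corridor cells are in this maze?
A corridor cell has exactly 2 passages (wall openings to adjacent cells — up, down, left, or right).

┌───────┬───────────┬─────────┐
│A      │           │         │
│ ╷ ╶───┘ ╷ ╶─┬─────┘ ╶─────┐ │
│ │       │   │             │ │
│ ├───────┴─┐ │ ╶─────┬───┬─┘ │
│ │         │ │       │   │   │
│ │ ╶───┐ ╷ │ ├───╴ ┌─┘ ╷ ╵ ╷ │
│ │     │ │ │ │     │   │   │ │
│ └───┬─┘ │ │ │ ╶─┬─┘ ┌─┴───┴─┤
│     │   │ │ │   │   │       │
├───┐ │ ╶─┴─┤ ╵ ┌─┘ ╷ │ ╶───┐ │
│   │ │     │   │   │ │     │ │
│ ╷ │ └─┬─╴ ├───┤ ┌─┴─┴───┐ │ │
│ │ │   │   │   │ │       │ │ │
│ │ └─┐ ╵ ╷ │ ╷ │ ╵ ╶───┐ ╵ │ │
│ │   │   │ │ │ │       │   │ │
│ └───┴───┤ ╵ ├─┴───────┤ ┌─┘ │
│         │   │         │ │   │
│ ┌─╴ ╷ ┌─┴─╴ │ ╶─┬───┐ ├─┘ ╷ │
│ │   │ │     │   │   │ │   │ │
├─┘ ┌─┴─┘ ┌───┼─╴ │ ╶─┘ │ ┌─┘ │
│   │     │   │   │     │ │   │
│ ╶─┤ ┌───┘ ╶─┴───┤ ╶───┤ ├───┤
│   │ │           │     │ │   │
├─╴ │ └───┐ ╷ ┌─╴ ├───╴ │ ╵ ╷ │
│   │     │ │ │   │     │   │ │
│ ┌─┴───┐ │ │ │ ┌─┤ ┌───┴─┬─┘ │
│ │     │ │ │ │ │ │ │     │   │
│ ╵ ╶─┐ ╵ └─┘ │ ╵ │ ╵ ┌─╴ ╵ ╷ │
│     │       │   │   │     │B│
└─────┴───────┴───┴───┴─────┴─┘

Counting cells with exactly 2 passages:
Total corridor cells: 176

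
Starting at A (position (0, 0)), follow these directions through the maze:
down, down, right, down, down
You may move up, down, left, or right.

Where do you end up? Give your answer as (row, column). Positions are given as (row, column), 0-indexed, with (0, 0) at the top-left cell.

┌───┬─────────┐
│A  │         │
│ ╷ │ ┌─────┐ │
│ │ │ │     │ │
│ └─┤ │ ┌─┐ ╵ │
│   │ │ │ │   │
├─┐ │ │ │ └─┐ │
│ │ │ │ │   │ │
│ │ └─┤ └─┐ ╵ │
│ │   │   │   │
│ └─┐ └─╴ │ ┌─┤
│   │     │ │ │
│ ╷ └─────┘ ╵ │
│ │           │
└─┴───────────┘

Following directions step by step:
Start: (0, 0)
  down: (0, 0) → (1, 0)
  down: (1, 0) → (2, 0)
  right: (2, 0) → (2, 1)
  down: (2, 1) → (3, 1)
  down: (3, 1) → (4, 1)
Final position: (4, 1)

Path taken:

┌───┬─────────┐
│A  │         │
│ ╷ │ ┌─────┐ │
│↓│ │ │     │ │
│ └─┤ │ ┌─┐ ╵ │
│↳ ↓│ │ │ │   │
├─┐ │ │ │ └─┐ │
│ │↓│ │ │   │ │
│ │ └─┤ └─┐ ╵ │
│ │B  │   │   │
│ └─┐ └─╴ │ ┌─┤
│   │     │ │ │
│ ╷ └─────┘ ╵ │
│ │           │
└─┴───────────┘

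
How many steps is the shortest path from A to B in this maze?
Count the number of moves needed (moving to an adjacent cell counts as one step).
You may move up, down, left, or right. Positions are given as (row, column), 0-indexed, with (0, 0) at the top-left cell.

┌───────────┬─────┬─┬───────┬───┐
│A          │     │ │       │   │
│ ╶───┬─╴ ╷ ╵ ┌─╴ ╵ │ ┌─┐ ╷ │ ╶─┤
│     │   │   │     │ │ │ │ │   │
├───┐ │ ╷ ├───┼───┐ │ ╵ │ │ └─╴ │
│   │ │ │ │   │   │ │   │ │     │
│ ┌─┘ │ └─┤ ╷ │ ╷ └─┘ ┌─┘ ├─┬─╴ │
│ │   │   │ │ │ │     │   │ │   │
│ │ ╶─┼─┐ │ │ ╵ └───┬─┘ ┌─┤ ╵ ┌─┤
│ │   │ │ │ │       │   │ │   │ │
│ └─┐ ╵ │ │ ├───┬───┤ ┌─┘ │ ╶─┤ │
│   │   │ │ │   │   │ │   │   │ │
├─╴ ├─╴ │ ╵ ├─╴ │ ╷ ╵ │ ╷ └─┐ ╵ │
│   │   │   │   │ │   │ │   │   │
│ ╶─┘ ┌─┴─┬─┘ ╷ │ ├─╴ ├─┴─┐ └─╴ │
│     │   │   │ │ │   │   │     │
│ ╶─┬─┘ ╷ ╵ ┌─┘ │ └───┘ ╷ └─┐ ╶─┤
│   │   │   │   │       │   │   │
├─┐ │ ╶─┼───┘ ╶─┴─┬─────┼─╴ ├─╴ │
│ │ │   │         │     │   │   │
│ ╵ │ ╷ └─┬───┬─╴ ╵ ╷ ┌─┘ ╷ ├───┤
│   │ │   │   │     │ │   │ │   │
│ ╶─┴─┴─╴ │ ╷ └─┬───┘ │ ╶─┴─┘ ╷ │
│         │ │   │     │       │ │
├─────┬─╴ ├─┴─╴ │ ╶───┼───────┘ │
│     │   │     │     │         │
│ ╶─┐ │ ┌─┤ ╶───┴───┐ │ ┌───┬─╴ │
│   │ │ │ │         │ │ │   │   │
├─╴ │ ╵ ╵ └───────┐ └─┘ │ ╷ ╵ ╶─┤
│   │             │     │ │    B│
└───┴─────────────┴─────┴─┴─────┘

Using BFS to find shortest path:
Start: (0, 0), End: (14, 15)
Path found:
(0,0) → (0,1) → (0,2) → (0,3) → (0,4) → (1,4) → (1,3) → (2,3) → (3,3) → (3,4) → (4,4) → (5,4) → (6,4) → (6,5) → (5,5) → (4,5) → (3,5) → (2,5) → (2,6) → (3,6) → (4,6) → (4,7) → (3,7) → (2,7) → (2,8) → (3,8) → (3,9) → (3,10) → (2,10) → (1,10) → (0,10) → (0,11) → (0,12) → (1,12) → (2,12) → (3,12) → (3,11) → (4,11) → (4,10) → (5,10) → (6,10) → (6,9) → (5,9) → (5,8) → (6,8) → (7,8) → (8,8) → (8,9) → (8,10) → (8,11) → (7,11) → (7,12) → (8,12) → (8,13) → (9,13) → (9,12) → (10,12) → (10,11) → (11,11) → (11,12) → (11,13) → (11,14) → (10,14) → (10,15) → (11,15) → (12,15) → (13,15) → (13,14) → (14,14) → (14,15)
Number of steps: 69

Solution:

┌───────────┬─────┬─┬───────┬───┐
│A → → → ↓  │     │ │↱ → ↓  │   │
│ ╶───┬─╴ ╷ ╵ ┌─╴ ╵ │ ┌─┐ ╷ │ ╶─┤
│     │↓ ↲│   │     │↑│ │↓│ │   │
├───┐ │ ╷ ├───┼───┐ │ ╵ │ │ └─╴ │
│   │ │↓│ │↱ ↓│↱ ↓│ │↑  │↓│     │
│ ┌─┘ │ └─┤ ╷ │ ╷ └─┘ ┌─┘ ├─┬─╴ │
│ │   │↳ ↓│↑│↓│↑│↳ → ↑│↓ ↲│ │   │
│ │ ╶─┼─┐ │ │ ╵ └───┬─┘ ┌─┤ ╵ ┌─┤
│ │   │ │↓│↑│↳ ↑    │↓ ↲│ │   │ │
│ └─┐ ╵ │ │ ├───┬───┤ ┌─┘ │ ╶─┤ │
│   │   │↓│↑│   │↓ ↰│↓│   │   │ │
├─╴ ├─╴ │ ╵ ├─╴ │ ╷ ╵ │ ╷ └─┐ ╵ │
│   │   │↳ ↑│   │↓│↑ ↲│ │   │   │
│ ╶─┘ ┌─┴─┬─┘ ╷ │ ├─╴ ├─┴─┐ └─╴ │
│     │   │   │ │↓│   │↱ ↓│     │
│ ╶─┬─┘ ╷ ╵ ┌─┘ │ └───┘ ╷ └─┐ ╶─┤
│   │   │   │   │↳ → → ↑│↳ ↓│   │
├─┐ │ ╶─┼───┘ ╶─┴─┬─────┼─╴ ├─╴ │
│ │ │   │         │     │↓ ↲│   │
│ ╵ │ ╷ └─┬───┬─╴ ╵ ╷ ┌─┘ ╷ ├───┤
│   │ │   │   │     │ │↓ ↲│ │↱ ↓│
│ ╶─┴─┴─╴ │ ╷ └─┬───┘ │ ╶─┴─┘ ╷ │
│         │ │   │     │↳ → → ↑│↓│
├─────┬─╴ ├─┴─╴ │ ╶───┼───────┘ │
│     │   │     │     │        ↓│
│ ╶─┐ │ ┌─┤ ╶───┴───┐ │ ┌───┬─╴ │
│   │ │ │ │         │ │ │   │↓ ↲│
├─╴ │ ╵ ╵ └───────┐ └─┘ │ ╷ ╵ ╶─┤
│   │             │     │ │  ↳ B│
└───┴─────────────┴─────┴─┴─────┘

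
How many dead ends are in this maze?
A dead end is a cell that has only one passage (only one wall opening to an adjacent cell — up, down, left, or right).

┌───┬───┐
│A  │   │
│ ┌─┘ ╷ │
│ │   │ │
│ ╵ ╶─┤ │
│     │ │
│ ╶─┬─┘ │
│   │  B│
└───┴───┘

Checking each cell for number of passages:

Dead ends found at positions:
  (0, 1)
  (2, 2)
  (3, 1)
  (3, 2)
Total dead ends: 4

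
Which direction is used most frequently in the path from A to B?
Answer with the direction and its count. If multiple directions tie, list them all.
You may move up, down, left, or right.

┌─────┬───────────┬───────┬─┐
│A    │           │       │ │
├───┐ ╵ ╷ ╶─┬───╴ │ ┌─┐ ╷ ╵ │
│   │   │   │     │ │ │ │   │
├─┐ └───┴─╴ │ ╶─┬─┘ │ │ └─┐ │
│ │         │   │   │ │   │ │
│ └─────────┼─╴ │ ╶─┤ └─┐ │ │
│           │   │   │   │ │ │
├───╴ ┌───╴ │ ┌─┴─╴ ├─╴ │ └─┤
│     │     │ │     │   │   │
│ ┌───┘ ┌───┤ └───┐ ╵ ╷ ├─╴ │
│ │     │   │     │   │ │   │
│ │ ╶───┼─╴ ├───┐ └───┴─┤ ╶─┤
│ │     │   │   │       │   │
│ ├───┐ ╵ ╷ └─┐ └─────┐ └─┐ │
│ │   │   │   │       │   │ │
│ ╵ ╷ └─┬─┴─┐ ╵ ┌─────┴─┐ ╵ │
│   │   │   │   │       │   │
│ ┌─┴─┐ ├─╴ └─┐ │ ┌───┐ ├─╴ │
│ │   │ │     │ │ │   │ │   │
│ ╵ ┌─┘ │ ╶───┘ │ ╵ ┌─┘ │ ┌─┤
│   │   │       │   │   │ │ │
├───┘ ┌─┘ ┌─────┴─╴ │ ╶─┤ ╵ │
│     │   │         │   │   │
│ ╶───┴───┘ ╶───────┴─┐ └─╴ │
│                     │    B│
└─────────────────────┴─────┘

Directions: right, right, down, right, up, right, right, right, right, right, down, left, left, down, right, down, left, down, down, right, right, down, right, right, right, down, right, down, right, down, left, down, down, right, down
Counts: {'right': 17, 'down': 13, 'up': 1, 'left': 4}
Most common: right (17 times)

Solution:

┌─────┬───────────┬───────┬─┐
│A → ↓│↱ → → → → ↓│       │ │
├───┐ ╵ ╷ ╶─┬───╴ │ ┌─┐ ╷ ╵ │
│   │↳ ↑│   │↓ ← ↲│ │ │ │   │
├─┐ └───┴─╴ │ ╶─┬─┘ │ │ └─┐ │
│ │         │↳ ↓│   │ │   │ │
│ └─────────┼─╴ │ ╶─┤ └─┐ │ │
│           │↓ ↲│   │   │ │ │
├───╴ ┌───╴ │ ┌─┴─╴ ├─╴ │ └─┤
│     │     │↓│     │   │   │
│ ┌───┘ ┌───┤ └───┐ ╵ ╷ ├─╴ │
│ │     │   │↳ → ↓│   │ │   │
│ │ ╶───┼─╴ ├───┐ └───┴─┤ ╶─┤
│ │     │   │   │↳ → → ↓│   │
│ ├───┐ ╵ ╷ └─┐ └─────┐ └─┐ │
│ │   │   │   │       │↳ ↓│ │
│ ╵ ╷ └─┬─┴─┐ ╵ ┌─────┴─┐ ╵ │
│   │   │   │   │       │↳ ↓│
│ ┌─┴─┐ ├─╴ └─┐ │ ┌───┐ ├─╴ │
│ │   │ │     │ │ │   │ │↓ ↲│
│ ╵ ┌─┘ │ ╶───┘ │ ╵ ┌─┘ │ ┌─┤
│   │   │       │   │   │↓│ │
├───┘ ┌─┘ ┌─────┴─╴ │ ╶─┤ ╵ │
│     │   │         │   │↳ ↓│
│ ╶───┴───┘ ╶───────┴─┐ └─╴ │
│                     │    B│
└─────────────────────┴─────┘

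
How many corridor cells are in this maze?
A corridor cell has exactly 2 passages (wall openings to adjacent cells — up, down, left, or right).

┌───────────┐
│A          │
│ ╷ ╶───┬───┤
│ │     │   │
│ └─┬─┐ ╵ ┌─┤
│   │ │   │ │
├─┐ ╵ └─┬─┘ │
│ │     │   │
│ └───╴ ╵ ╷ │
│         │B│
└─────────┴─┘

Counting cells with exactly 2 passages:
Total corridor cells: 20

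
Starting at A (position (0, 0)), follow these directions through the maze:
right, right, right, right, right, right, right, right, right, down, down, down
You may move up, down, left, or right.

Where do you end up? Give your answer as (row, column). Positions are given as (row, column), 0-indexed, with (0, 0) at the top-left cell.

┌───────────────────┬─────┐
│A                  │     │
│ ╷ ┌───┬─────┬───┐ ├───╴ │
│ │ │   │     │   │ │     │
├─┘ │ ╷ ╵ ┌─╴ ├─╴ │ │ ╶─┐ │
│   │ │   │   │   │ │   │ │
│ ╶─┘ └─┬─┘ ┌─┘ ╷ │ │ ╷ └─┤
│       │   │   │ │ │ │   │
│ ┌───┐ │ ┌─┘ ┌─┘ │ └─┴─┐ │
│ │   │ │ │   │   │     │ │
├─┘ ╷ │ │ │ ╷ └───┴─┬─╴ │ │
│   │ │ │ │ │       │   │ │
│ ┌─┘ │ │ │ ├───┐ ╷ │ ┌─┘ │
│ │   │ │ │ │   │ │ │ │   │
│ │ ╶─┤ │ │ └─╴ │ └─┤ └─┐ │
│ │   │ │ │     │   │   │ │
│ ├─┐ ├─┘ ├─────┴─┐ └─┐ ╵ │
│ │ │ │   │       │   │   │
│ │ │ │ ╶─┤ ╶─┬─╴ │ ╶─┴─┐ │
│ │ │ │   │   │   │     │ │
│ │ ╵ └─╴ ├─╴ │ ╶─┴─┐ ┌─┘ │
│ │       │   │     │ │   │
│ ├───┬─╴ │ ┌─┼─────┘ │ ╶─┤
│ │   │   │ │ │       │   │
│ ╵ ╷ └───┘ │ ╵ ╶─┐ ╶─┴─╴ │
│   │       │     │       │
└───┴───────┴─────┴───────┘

Following directions step by step:
Start: (0, 0)
  right: (0, 0) → (0, 1)
  right: (0, 1) → (0, 2)
  right: (0, 2) → (0, 3)
  right: (0, 3) → (0, 4)
  right: (0, 4) → (0, 5)
  right: (0, 5) → (0, 6)
  right: (0, 6) → (0, 7)
  right: (0, 7) → (0, 8)
  right: (0, 8) → (0, 9)
  down: (0, 9) → (1, 9)
  down: (1, 9) → (2, 9)
  down: (2, 9) → (3, 9)
Final position: (3, 9)

Path taken:

┌───────────────────┬─────┐
│A → → → → → → → → ↓│     │
│ ╷ ┌───┬─────┬───┐ ├───╴ │
│ │ │   │     │   │↓│     │
├─┘ │ ╷ ╵ ┌─╴ ├─╴ │ │ ╶─┐ │
│   │ │   │   │   │↓│   │ │
│ ╶─┘ └─┬─┘ ┌─┘ ╷ │ │ ╷ └─┤
│       │   │   │ │B│ │   │
│ ┌───┐ │ ┌─┘ ┌─┘ │ └─┴─┐ │
│ │   │ │ │   │   │     │ │
├─┘ ╷ │ │ │ ╷ └───┴─┬─╴ │ │
│   │ │ │ │ │       │   │ │
│ ┌─┘ │ │ │ ├───┐ ╷ │ ┌─┘ │
│ │   │ │ │ │   │ │ │ │   │
│ │ ╶─┤ │ │ └─╴ │ └─┤ └─┐ │
│ │   │ │ │     │   │   │ │
│ ├─┐ ├─┘ ├─────┴─┐ └─┐ ╵ │
│ │ │ │   │       │   │   │
│ │ │ │ ╶─┤ ╶─┬─╴ │ ╶─┴─┐ │
│ │ │ │   │   │   │     │ │
│ │ ╵ └─╴ ├─╴ │ ╶─┴─┐ ┌─┘ │
│ │       │   │     │ │   │
│ ├───┬─╴ │ ┌─┼─────┘ │ ╶─┤
│ │   │   │ │ │       │   │
│ ╵ ╷ └───┘ │ ╵ ╶─┐ ╶─┴─╴ │
│   │       │     │       │
└───┴───────┴─────┴───────┘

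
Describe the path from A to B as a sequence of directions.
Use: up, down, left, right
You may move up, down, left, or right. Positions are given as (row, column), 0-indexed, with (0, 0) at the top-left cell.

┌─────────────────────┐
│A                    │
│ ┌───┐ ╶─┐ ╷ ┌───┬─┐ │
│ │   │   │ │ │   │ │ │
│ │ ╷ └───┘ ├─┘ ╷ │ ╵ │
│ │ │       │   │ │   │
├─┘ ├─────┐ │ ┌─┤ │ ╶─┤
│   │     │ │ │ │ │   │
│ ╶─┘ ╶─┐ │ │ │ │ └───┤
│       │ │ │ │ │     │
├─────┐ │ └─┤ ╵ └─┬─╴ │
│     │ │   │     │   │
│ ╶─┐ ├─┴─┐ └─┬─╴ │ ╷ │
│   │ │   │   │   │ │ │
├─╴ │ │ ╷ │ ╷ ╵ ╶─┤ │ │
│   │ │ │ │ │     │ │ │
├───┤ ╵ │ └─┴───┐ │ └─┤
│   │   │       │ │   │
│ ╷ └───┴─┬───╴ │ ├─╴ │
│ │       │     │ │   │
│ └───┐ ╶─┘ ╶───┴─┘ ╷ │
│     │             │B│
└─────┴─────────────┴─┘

Finding the path and converting it to directions:
Path through cells: (0,0) → (0,1) → (0,2) → (0,3) → (0,4) → (0,5) → (1,5) → (2,5) → (2,4) → (2,3) → (2,2) → (1,2) → (1,1) → (2,1) → (3,1) → (3,0) → (4,0) → (4,1) → (4,2) → (3,2) → (3,3) → (3,4) → (4,4) → (5,4) → (5,5) → (6,5) → (6,6) → (7,6) → (7,7) → (6,7) → (6,8) → (5,8) → (5,7) → (5,6) → (4,6) → (3,6) → (2,6) → (2,7) → (1,7) → (1,8) → (2,8) → (3,8) → (4,8) → (4,9) → (4,10) → (5,10) → (5,9) → (6,9) → (7,9) → (8,9) → (8,10) → (9,10) → (10,10)
Directions: right, right, right, right, right, down, down, left, left, left, up, left, down, down, left, down, right, right, up, right, right, down, down, right, down, right, down, right, up, right, up, left, left, up, up, up, right, up, right, down, down, down, right, right, down, left, down, down, down, right, down, down

Solution:

┌─────────────────────┐
│A → → → → ↓          │
│ ┌───┐ ╶─┐ ╷ ┌───┬─┐ │
│ │↓ ↰│   │↓│ │↱ ↓│ │ │
│ │ ╷ └───┘ ├─┘ ╷ │ ╵ │
│ │↓│↑ ← ← ↲│↱ ↑│↓│   │
├─┘ ├─────┐ │ ┌─┤ │ ╶─┤
│↓ ↲│↱ → ↓│ │↑│ │↓│   │
│ ╶─┘ ╶─┐ │ │ │ │ └───┤
│↳ → ↑  │↓│ │↑│ │↳ → ↓│
├─────┐ │ └─┤ ╵ └─┬─╴ │
│     │ │↳ ↓│↑ ← ↰│↓ ↲│
│ ╶─┐ ├─┴─┐ └─┬─╴ │ ╷ │
│   │ │   │↳ ↓│↱ ↑│↓│ │
├─╴ │ │ ╷ │ ╷ ╵ ╶─┤ │ │
│   │ │ │ │ │↳ ↑  │↓│ │
├───┤ ╵ │ └─┴───┐ │ └─┤
│   │   │       │ │↳ ↓│
│ ╷ └───┴─┬───╴ │ ├─╴ │
│ │       │     │ │  ↓│
│ └───┐ ╶─┘ ╶───┴─┘ ╷ │
│     │             │B│
└─────┴─────────────┴─┘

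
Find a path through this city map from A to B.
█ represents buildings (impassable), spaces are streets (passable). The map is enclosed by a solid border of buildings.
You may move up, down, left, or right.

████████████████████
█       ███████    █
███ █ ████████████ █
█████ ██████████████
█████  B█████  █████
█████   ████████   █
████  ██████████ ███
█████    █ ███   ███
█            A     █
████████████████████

Finding the shortest path from A to B:
Movement: cardinal only
Path length: 14 steps
Directions: left → left → left → left → left → up → left → left → left → up → up → up → right → right

Solution:

████████████████████
█       ███████    █
███ █ ████████████ █
█████ ██████████████
█████↱→B█████  █████
█████↑  ████████   █
████ ↑██████████ ███
█████↑←←↰█ ███   ███
█       ↑←←←←A     █
████████████████████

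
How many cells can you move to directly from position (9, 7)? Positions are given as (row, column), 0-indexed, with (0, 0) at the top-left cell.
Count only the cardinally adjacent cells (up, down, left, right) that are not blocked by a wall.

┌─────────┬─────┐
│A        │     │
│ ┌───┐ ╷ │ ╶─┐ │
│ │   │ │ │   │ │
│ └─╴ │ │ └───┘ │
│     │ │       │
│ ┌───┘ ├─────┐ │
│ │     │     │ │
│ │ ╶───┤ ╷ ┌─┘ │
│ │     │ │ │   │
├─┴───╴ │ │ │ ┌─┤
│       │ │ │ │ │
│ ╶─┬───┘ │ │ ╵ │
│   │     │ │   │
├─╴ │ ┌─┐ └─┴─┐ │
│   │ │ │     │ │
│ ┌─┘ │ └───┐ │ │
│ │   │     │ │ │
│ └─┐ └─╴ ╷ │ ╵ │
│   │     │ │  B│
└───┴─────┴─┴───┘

Checking passable neighbors of (9, 7):
Neighbors: (8, 7), (9, 6)
Count: 2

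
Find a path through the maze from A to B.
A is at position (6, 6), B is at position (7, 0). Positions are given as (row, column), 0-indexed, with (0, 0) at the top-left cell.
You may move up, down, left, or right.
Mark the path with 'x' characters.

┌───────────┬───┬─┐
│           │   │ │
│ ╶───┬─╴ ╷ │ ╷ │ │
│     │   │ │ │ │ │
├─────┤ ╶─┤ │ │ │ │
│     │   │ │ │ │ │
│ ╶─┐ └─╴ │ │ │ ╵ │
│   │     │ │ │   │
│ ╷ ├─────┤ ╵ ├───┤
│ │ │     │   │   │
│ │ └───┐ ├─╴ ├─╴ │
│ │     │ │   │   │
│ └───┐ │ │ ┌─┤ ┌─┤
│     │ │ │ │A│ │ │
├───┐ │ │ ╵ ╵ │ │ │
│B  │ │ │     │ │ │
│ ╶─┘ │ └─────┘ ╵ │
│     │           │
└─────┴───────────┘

Finding the shortest path from (6, 6) to (7, 0):
Path length: 33 steps
Directions: down → left → up → up → right → up → left → up → up → up → up → left → down → left → down → right → down → left → left → up → left → left → down → down → down → down → right → right → down → down → left → left → up

Solution:

┌───────────┬───┬─┐
│        x x│   │ │
│ ╶───┬─╴ ╷ │ ╷ │ │
│     │x x│x│ │ │ │
├─────┤ ╶─┤ │ │ │ │
│x x x│x x│x│ │ │ │
│ ╶─┐ └─╴ │ │ │ ╵ │
│x  │x x x│x│ │   │
│ ╷ ├─────┤ ╵ ├───┤
│x│ │     │x x│   │
│ │ └───┐ ├─╴ ├─╴ │
│x│     │ │x x│   │
│ └───┐ │ │ ┌─┤ ┌─┤
│x x x│ │ │x│A│ │ │
├───┐ │ │ ╵ ╵ │ │ │
│B  │x│ │  x x│ │ │
│ ╶─┘ │ └─────┘ ╵ │
│x x x│           │
└─────┴───────────┘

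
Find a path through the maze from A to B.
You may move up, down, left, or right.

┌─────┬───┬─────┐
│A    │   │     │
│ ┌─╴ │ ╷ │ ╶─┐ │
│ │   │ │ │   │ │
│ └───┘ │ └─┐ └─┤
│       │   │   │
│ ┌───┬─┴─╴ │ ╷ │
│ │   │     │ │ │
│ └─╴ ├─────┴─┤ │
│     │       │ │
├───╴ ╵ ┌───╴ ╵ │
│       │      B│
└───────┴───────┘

Finding the shortest path through the maze:
Path length: 14 steps
Directions: down → down → down → down → right → right → down → right → up → right → right → right → down → right

Solution:

┌─────┬───┬─────┐
│A    │   │     │
│ ┌─╴ │ ╷ │ ╶─┐ │
│↓│   │ │ │   │ │
│ └───┘ │ └─┐ └─┤
│↓      │   │   │
│ ┌───┬─┴─╴ │ ╷ │
│↓│   │     │ │ │
│ └─╴ ├─────┴─┤ │
│↳ → ↓│↱ → → ↓│ │
├───╴ ╵ ┌───╴ ╵ │
│    ↳ ↑│    ↳ B│
└───────┴───────┘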